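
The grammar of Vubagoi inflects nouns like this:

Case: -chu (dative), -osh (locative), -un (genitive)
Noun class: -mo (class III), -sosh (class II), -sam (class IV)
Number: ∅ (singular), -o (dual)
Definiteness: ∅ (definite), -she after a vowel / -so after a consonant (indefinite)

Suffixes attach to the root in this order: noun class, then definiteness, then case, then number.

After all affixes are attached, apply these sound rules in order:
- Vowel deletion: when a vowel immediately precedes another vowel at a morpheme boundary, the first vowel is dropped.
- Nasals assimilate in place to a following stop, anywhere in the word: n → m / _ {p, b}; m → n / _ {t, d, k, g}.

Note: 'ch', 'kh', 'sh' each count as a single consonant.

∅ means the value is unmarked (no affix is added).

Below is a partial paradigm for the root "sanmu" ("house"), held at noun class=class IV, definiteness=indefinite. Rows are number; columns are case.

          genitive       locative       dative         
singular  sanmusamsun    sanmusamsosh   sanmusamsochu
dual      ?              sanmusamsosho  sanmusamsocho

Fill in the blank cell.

sanmusamsuno

Attach noun class class IV -sam → sanmusam.
Attach definiteness indefinite -so (after consonant 'm') → sanmusamso.
Attach case genitive -un → sanmusamsoun.
Attach number dual -o → sanmusamsouno.
Apply vowel deletion: sanmusamsouno → sanmusamsuno.
Nasal assimilation: no change.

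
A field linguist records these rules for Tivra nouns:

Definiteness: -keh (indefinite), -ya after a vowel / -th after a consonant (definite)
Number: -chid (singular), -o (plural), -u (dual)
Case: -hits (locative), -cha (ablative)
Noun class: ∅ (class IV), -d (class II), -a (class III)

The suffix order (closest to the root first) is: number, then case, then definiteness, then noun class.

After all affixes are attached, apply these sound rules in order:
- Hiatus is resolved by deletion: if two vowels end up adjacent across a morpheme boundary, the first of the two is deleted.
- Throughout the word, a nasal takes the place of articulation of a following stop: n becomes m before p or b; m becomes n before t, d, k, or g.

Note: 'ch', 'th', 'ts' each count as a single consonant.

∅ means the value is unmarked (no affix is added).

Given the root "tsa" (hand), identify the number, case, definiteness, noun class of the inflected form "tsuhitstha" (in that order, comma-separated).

Segment: tsa-u-hits-th-a.
number: -u → dual.
case: -hits → locative.
definiteness: -ya/th → definite.
noun class: -a → class III.

dual, locative, definite, class III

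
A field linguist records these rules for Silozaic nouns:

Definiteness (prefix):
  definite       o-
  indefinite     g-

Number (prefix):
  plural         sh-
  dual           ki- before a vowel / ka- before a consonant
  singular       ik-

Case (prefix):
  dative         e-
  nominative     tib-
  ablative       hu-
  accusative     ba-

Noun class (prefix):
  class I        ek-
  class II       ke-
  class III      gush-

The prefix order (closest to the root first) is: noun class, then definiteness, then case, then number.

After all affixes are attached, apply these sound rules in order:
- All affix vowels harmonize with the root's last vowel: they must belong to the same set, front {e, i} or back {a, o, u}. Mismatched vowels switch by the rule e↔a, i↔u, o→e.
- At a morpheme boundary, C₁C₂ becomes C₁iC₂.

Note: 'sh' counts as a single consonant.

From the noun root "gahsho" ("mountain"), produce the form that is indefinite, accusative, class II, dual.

kabagikagahsho

Attach noun class class II ke- → kegahsho.
Attach definiteness indefinite g- → gkegahsho.
Attach case accusative ba- → bagkegahsho.
Attach number dual ka- (before consonant 'b') → kabagkegahsho.
Apply vowel harmony: kabagkegahsho → kabagkagahsho.
Apply epenthesis: kabagkagahsho → kabagikagahsho.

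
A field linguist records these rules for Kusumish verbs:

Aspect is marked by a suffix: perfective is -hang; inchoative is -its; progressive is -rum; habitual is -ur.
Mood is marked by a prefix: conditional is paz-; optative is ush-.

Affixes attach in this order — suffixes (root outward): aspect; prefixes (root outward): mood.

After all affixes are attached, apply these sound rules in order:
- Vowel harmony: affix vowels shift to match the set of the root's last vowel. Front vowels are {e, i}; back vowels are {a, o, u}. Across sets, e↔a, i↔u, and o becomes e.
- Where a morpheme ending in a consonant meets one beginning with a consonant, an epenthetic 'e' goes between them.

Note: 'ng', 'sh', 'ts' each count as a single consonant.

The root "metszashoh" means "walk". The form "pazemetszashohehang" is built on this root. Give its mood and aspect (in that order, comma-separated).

conditional, perfective

Segment: paz-metszashoh-hang.
mood: paz- → conditional.
aspect: -hang → perfective.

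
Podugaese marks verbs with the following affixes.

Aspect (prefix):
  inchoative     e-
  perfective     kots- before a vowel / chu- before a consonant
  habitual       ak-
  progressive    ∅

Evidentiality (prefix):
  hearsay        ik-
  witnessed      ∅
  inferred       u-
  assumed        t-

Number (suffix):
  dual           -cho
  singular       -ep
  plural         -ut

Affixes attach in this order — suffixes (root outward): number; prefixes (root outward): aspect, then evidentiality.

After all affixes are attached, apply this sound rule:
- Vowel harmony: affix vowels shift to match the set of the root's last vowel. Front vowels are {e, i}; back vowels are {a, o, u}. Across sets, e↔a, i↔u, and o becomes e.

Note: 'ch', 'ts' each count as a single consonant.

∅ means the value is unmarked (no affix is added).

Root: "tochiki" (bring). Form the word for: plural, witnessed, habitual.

Attach aspect habitual ak- → aktochiki.
evidentiality = witnessed: zero marking, form stays aktochiki.
Attach number plural -ut → aktochikiut.
Apply vowel harmony: aktochikiut → ektochikiit.

ektochikiit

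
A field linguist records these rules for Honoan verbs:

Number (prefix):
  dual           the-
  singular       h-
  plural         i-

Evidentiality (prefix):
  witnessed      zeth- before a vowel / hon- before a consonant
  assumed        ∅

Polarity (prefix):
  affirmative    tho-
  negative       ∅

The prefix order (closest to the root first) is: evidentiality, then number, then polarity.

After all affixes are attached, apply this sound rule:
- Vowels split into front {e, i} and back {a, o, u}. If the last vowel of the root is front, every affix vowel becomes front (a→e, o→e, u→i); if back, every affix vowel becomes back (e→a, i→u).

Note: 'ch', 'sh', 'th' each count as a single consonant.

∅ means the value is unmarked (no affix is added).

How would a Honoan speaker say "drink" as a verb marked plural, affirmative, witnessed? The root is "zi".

theihenzi

Attach evidentiality witnessed hon- (before consonant 'z') → honzi.
Attach number plural i- → ihonzi.
Attach polarity affirmative tho- → thoihonzi.
Apply vowel harmony: thoihonzi → theihenzi.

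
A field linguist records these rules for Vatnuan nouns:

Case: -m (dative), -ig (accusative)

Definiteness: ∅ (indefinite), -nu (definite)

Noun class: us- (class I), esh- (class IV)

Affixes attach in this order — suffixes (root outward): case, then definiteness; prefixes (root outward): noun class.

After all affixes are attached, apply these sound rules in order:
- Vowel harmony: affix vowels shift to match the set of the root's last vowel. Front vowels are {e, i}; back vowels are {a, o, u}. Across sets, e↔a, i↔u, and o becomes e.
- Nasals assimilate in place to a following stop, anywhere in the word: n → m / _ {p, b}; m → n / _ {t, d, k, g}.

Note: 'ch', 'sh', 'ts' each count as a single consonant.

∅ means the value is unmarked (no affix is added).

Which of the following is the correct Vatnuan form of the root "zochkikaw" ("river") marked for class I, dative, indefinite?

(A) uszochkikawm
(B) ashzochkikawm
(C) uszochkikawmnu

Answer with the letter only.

A

Attach case dative -m → zochkikawm.
Attach noun class class I us- → uszochkikawm.
definiteness = indefinite: zero marking, form stays uszochkikawm.
Vowel harmony: no change.
Nasal assimilation: no change.
So the correct form is uszochkikawm, option (A).
(C) uszochkikawmnu is wrong: it uses definite instead of indefinite for definiteness.
(B) ashzochkikawm is wrong: it uses class IV instead of class I for noun class.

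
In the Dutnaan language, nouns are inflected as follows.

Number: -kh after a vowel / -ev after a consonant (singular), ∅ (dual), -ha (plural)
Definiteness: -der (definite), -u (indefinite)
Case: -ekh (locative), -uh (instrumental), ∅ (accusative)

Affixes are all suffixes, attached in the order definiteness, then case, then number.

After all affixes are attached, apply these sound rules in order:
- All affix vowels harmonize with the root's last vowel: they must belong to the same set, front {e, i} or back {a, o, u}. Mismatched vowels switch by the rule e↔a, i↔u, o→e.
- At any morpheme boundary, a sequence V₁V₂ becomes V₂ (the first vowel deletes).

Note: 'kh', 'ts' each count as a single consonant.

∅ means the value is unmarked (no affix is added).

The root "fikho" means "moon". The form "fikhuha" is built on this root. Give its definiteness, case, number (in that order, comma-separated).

Segment: fikho-u-ha.
definiteness: -u → indefinite.
case: ∅ → accusative.
number: -ha → plural.

indefinite, accusative, plural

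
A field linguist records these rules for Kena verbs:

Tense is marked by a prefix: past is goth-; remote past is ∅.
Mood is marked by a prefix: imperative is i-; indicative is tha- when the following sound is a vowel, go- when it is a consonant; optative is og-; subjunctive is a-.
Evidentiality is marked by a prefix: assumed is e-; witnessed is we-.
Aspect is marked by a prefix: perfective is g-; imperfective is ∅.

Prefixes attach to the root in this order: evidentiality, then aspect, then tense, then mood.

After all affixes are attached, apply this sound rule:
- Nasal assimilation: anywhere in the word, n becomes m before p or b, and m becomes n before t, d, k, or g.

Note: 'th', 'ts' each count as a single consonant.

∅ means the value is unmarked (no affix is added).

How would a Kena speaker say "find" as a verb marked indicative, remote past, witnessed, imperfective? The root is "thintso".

Attach evidentiality witnessed we- → wethintso.
aspect = imperfective: zero marking, form stays wethintso.
tense = remote past: zero marking, form stays wethintso.
Attach mood indicative go- (before consonant 'w') → gowethintso.
Nasal assimilation: no change.

gowethintso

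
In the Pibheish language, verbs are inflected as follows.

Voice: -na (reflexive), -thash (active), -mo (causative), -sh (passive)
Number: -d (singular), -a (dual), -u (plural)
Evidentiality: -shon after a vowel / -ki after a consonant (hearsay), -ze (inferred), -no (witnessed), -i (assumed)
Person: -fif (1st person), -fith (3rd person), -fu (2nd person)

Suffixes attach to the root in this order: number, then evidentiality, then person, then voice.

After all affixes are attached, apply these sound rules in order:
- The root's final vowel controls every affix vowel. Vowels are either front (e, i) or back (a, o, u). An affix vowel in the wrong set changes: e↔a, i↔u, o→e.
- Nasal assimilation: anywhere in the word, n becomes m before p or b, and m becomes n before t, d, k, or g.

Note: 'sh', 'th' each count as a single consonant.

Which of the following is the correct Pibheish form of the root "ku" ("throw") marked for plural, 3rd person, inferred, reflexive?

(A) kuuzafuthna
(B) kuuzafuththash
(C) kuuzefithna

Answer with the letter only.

A

Attach number plural -u → kuu.
Attach evidentiality inferred -ze → kuuze.
Attach person 3rd person -fith → kuuzefith.
Attach voice reflexive -na → kuuzefithna.
Apply vowel harmony: kuuzefithna → kuuzafuthna.
Nasal assimilation: no change.
So the correct form is kuuzafuthna, option (A).
(B) kuuzafuththash is wrong: it uses active instead of reflexive for voice.
(C) kuuzefithna is wrong: it fails to apply the sound rule(s).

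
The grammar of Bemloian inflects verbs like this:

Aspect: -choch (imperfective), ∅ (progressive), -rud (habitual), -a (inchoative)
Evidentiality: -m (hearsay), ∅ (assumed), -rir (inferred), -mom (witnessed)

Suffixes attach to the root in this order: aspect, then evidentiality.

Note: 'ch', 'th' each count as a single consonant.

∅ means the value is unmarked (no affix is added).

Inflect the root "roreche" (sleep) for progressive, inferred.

aspect = progressive: zero marking, form stays roreche.
Attach evidentiality inferred -rir → rorecherir.

rorecherir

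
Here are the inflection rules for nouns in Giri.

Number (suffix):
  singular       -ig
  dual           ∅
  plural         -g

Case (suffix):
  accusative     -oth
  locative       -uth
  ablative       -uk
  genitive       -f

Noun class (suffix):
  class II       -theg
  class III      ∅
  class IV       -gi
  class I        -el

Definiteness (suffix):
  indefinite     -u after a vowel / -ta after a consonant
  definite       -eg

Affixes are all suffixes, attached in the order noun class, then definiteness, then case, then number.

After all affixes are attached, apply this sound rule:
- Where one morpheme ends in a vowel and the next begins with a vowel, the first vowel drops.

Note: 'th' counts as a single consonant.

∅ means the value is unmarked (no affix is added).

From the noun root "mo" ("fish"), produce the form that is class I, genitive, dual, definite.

melegf

Attach noun class class I -el → moel.
Attach definiteness definite -eg → moeleg.
Attach case genitive -f → moelegf.
number = dual: zero marking, form stays moelegf.
Apply vowel deletion: moelegf → melegf.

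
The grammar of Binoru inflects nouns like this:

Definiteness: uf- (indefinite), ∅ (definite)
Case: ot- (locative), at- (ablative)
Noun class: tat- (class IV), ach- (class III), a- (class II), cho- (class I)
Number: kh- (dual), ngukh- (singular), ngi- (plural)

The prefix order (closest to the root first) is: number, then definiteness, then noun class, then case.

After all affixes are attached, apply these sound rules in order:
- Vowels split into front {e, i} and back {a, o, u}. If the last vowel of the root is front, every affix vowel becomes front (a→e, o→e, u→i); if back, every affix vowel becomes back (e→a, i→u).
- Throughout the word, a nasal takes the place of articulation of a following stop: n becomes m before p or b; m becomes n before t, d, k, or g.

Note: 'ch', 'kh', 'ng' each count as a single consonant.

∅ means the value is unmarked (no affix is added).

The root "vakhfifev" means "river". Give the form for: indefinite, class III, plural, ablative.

Attach number plural ngi- → ngivakhfifev.
Attach definiteness indefinite uf- → ufngivakhfifev.
Attach noun class class III ach- → achufngivakhfifev.
Attach case ablative at- → atachufngivakhfifev.
Apply vowel harmony: atachufngivakhfifev → etechifngivakhfifev.
Nasal assimilation: no change.

etechifngivakhfifev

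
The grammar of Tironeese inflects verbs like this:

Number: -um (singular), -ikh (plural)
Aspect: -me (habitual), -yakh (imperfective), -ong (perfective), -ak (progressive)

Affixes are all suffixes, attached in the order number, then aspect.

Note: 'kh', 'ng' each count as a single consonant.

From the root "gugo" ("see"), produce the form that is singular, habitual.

Attach number singular -um → gugoum.
Attach aspect habitual -me → gugoumme.

gugoumme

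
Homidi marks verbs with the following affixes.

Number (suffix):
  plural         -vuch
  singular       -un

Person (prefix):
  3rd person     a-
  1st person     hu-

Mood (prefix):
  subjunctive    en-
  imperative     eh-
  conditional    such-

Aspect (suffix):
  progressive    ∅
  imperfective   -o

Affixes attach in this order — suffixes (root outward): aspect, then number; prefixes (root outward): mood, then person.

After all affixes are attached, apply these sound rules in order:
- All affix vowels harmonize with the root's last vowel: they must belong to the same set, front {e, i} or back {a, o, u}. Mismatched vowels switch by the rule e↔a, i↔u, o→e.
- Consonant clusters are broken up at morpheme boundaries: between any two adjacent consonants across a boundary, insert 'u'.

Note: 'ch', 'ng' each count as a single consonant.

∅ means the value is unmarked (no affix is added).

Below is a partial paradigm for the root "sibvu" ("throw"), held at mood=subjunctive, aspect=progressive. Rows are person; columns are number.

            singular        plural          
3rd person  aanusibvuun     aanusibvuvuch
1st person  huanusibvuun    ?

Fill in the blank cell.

huanusibvuvuch

Attach mood subjunctive en- → ensibvu.
Attach person 1st person hu- → huensibvu.
aspect = progressive: zero marking, form stays huensibvu.
Attach number plural -vuch → huensibvuvuch.
Apply vowel harmony: huensibvuvuch → huansibvuvuch.
Apply epenthesis: huansibvuvuch → huanusibvuvuch.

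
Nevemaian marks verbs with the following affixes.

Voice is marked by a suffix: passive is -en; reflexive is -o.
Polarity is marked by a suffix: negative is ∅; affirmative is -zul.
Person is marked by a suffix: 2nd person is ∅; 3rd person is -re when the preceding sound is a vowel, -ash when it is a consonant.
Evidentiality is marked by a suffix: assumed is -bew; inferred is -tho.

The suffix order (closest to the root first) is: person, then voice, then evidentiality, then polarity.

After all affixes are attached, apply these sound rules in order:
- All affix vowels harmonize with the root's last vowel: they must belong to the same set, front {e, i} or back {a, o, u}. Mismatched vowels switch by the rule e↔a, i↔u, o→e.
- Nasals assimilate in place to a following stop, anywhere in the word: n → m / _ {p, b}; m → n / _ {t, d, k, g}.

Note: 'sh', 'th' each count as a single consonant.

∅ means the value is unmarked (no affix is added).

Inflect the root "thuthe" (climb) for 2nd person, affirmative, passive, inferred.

person = 2nd person: zero marking, form stays thuthe.
Attach voice passive -en → thutheen.
Attach evidentiality inferred -tho → thutheentho.
Attach polarity affirmative -zul → thutheenthozul.
Apply vowel harmony: thutheenthozul → thutheenthezil.
Nasal assimilation: no change.

thutheenthezil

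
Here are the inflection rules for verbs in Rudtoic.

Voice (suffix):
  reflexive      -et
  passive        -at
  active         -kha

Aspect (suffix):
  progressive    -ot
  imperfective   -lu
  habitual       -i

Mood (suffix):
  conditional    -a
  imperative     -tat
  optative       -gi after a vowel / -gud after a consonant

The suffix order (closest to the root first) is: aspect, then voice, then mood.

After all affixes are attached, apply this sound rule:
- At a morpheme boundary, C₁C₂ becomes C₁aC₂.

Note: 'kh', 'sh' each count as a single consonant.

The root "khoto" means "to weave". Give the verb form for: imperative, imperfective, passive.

khotoluatatat

Attach aspect imperfective -lu → khotolu.
Attach voice passive -at → khotoluat.
Attach mood imperative -tat → khotoluattat.
Apply epenthesis: khotoluattat → khotoluatatat.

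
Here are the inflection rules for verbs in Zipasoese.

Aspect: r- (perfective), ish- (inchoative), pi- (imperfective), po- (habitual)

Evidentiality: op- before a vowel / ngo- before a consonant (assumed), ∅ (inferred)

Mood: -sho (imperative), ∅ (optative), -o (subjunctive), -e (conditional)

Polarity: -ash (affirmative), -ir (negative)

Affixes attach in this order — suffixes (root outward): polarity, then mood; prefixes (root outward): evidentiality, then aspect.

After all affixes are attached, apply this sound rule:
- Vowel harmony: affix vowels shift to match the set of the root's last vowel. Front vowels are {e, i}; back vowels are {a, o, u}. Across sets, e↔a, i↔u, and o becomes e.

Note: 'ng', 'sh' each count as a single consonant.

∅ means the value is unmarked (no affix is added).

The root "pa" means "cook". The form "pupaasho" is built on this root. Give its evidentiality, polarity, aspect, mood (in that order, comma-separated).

inferred, affirmative, imperfective, subjunctive

Segment: pi-pa-ash-o.
evidentiality: ∅ → inferred.
polarity: -ash → affirmative.
aspect: pi- → imperfective.
mood: -o → subjunctive.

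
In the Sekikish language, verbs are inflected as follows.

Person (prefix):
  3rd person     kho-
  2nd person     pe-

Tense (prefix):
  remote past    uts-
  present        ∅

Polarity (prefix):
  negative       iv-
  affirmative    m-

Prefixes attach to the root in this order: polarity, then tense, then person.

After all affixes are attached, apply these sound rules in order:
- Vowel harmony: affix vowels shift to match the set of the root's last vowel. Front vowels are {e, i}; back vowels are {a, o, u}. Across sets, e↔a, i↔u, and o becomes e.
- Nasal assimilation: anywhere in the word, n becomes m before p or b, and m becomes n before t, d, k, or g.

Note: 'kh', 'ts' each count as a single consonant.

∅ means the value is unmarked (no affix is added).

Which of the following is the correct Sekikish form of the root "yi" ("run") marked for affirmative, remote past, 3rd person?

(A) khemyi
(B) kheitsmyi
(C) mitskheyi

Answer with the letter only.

B

Attach polarity affirmative m- → myi.
Attach tense remote past uts- → utsmyi.
Attach person 3rd person kho- → khoutsmyi.
Apply vowel harmony: khoutsmyi → kheitsmyi.
Nasal assimilation: no change.
So the correct form is kheitsmyi, option (B).
(C) mitskheyi is wrong: it has the affixes in the wrong order.
(A) khemyi is wrong: it uses present instead of remote past for tense.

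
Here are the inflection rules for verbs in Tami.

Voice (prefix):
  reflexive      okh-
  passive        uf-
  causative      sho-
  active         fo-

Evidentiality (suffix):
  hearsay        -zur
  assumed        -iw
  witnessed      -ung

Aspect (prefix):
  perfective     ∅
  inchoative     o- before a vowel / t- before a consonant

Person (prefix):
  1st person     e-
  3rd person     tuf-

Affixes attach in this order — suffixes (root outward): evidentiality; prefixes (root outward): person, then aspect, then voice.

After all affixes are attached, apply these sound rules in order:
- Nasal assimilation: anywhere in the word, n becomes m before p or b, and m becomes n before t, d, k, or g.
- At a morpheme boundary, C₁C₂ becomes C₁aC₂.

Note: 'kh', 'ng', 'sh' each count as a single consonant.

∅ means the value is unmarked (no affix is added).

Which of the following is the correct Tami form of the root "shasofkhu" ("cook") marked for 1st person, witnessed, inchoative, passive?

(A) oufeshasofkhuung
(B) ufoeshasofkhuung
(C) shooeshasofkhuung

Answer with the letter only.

B

Attach evidentiality witnessed -ung → shasofkhuung.
Attach person 1st person e- → eshasofkhuung.
Attach aspect inchoative o- (before vowel 'e') → oeshasofkhuung.
Attach voice passive uf- → ufoeshasofkhuung.
Nasal assimilation: no change.
Epenthesis: no change.
So the correct form is ufoeshasofkhuung, option (B).
(A) oufeshasofkhuung is wrong: it has the affixes in the wrong order.
(C) shooeshasofkhuung is wrong: it uses causative instead of passive for voice.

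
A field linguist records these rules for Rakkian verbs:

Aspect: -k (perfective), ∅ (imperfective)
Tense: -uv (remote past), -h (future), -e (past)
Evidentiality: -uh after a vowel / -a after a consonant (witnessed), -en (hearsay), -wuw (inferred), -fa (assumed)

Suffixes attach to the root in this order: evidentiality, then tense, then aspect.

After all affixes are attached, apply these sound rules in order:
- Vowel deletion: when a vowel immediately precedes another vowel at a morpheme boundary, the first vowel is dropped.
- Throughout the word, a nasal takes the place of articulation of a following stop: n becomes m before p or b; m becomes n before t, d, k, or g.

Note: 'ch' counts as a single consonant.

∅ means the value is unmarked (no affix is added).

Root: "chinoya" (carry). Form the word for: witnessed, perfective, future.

Attach evidentiality witnessed -uh (after vowel 'a') → chinoyauh.
Attach tense future -h → chinoyauhh.
Attach aspect perfective -k → chinoyauhhk.
Apply vowel deletion: chinoyauhhk → chinoyuhhk.
Nasal assimilation: no change.

chinoyuhhk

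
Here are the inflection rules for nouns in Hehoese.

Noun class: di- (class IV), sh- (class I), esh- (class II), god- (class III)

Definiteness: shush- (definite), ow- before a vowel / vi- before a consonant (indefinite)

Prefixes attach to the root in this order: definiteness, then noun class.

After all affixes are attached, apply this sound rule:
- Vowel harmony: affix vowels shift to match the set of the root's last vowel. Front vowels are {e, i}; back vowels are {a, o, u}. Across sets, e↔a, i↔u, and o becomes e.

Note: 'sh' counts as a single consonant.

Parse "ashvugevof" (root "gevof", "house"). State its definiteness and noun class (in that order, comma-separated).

Segment: esh-vi-gevof.
definiteness: ow/vi- → indefinite.
noun class: esh- → class II.

indefinite, class II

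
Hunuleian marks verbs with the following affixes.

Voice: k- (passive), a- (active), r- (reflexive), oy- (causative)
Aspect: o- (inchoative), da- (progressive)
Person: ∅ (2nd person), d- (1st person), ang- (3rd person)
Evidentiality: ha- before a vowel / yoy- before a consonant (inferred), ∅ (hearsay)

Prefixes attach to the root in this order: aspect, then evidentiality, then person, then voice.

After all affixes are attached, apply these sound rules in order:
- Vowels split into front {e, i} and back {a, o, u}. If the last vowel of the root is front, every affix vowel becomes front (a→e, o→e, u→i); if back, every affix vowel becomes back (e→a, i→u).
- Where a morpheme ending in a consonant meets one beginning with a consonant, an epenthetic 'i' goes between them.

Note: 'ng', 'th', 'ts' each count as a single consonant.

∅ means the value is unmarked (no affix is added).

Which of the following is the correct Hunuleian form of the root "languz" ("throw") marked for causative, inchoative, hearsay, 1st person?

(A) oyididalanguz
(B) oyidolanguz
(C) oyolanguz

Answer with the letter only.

Attach aspect inchoative o- → olanguz.
evidentiality = hearsay: zero marking, form stays olanguz.
Attach person 1st person d- → dolanguz.
Attach voice causative oy- → oydolanguz.
Vowel harmony: no change.
Apply epenthesis: oydolanguz → oyidolanguz.
So the correct form is oyidolanguz, option (B).
(C) oyolanguz is wrong: it uses 2nd person instead of 1st person for person.
(A) oyididalanguz is wrong: it uses progressive instead of inchoative for aspect.

B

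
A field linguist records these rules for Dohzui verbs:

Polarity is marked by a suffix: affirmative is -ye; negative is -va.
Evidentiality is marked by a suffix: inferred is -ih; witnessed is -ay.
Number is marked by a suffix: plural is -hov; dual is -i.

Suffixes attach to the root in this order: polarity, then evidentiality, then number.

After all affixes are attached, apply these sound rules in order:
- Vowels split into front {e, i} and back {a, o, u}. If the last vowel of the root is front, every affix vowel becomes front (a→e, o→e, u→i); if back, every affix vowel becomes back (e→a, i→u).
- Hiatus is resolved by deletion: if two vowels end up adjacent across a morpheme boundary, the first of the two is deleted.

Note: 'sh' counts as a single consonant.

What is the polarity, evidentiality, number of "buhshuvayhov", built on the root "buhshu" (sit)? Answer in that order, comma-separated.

Segment: buhshu-va-ay-hov.
polarity: -va → negative.
evidentiality: -ay → witnessed.
number: -hov → plural.

negative, witnessed, plural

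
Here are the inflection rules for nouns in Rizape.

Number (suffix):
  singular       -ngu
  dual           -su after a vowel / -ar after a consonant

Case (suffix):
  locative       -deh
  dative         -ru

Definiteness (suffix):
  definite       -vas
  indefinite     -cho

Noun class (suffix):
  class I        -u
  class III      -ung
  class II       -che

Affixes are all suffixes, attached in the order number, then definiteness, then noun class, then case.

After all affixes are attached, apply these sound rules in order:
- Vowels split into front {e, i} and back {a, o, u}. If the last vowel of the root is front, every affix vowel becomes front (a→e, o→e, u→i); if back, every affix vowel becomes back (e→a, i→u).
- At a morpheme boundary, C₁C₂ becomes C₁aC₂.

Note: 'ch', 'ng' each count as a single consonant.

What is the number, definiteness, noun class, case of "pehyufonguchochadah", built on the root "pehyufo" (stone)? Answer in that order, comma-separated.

Segment: pehyufo-ngu-cho-che-deh.
number: -ngu → singular.
definiteness: -cho → indefinite.
noun class: -che → class II.
case: -deh → locative.

singular, indefinite, class II, locative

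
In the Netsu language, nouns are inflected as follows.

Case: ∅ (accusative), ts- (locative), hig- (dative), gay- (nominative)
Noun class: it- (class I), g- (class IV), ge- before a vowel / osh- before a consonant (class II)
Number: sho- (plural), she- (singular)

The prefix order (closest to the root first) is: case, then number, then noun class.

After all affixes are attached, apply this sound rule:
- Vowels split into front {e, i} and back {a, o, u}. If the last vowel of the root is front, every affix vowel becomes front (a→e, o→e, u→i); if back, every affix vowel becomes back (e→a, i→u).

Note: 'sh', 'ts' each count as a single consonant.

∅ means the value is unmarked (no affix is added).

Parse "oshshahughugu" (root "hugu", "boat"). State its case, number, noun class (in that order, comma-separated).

dative, singular, class II

Segment: osh-she-hig-hugu.
case: hig- → dative.
number: she- → singular.
noun class: ge/osh- → class II.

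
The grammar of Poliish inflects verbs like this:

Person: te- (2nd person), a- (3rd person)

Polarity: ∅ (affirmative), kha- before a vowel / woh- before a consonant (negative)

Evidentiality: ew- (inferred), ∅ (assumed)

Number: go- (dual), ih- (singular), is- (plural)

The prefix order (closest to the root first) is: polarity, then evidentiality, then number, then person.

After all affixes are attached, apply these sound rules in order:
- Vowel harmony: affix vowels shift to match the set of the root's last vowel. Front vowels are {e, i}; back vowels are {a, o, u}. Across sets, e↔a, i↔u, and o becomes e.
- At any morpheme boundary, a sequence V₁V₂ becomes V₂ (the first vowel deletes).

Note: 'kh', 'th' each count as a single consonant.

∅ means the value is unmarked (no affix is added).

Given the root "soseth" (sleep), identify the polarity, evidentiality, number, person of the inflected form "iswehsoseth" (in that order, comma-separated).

negative, assumed, plural, 3rd person

Segment: a-is-woh-soseth.
polarity: kha/woh- → negative.
evidentiality: ∅ → assumed.
number: is- → plural.
person: a- → 3rd person.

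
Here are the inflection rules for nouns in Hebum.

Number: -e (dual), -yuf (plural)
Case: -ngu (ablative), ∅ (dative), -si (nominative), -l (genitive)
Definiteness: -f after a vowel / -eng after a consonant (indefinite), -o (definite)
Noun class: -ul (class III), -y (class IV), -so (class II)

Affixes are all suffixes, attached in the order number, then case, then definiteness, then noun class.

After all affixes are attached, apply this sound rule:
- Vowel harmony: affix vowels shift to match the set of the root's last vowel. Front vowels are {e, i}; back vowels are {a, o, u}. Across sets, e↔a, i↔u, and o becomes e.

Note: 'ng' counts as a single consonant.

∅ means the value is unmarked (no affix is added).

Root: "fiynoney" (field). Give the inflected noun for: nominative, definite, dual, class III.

fiynoneyesieil

Attach number dual -e → fiynoneye.
Attach case nominative -si → fiynoneyesi.
Attach definiteness definite -o → fiynoneyesio.
Attach noun class class III -ul → fiynoneyesioul.
Apply vowel harmony: fiynoneyesioul → fiynoneyesieil.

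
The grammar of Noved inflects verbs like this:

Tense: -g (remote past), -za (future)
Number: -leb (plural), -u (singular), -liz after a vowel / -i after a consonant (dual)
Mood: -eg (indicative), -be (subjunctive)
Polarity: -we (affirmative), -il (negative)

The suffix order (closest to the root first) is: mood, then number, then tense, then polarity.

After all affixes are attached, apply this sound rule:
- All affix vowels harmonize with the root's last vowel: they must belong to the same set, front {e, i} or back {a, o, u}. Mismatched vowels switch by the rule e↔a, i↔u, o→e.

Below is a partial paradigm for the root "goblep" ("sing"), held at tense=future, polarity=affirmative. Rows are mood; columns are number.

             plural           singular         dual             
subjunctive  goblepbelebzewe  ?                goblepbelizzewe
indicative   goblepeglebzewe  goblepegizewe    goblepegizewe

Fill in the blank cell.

Attach mood subjunctive -be → goblepbe.
Attach number singular -u → goblepbeu.
Attach tense future -za → goblepbeuza.
Attach polarity affirmative -we → goblepbeuzawe.
Apply vowel harmony: goblepbeuzawe → goblepbeizewe.

goblepbeizewe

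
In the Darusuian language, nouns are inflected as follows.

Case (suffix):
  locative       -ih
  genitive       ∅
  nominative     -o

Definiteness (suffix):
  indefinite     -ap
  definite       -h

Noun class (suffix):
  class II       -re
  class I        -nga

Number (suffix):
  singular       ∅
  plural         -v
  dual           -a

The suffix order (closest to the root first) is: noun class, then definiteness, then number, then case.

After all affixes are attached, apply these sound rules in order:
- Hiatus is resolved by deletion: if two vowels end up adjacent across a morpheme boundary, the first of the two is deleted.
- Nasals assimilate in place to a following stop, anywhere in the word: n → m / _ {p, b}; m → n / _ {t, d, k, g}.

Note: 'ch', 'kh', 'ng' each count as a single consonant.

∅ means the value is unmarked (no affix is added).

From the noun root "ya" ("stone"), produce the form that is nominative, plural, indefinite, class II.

yarapvo

Attach noun class class II -re → yare.
Attach definiteness indefinite -ap → yareap.
Attach number plural -v → yareapv.
Attach case nominative -o → yareapvo.
Apply vowel deletion: yareapvo → yarapvo.
Nasal assimilation: no change.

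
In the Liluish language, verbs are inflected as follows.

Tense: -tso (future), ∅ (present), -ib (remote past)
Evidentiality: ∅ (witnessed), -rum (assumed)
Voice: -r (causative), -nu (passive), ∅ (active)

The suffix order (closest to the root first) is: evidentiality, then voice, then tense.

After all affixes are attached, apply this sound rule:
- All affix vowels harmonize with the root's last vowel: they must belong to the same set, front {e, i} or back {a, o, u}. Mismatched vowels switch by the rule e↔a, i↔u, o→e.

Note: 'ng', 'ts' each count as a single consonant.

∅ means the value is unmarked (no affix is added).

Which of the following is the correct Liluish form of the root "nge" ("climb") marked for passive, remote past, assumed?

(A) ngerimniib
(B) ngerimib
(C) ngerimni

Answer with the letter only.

A

Attach evidentiality assumed -rum → ngerum.
Attach voice passive -nu → ngerumnu.
Attach tense remote past -ib → ngerumnuib.
Apply vowel harmony: ngerumnuib → ngerimniib.
So the correct form is ngerimniib, option (A).
(B) ngerimib is wrong: it uses active instead of passive for voice.
(C) ngerimni is wrong: it uses present instead of remote past for tense.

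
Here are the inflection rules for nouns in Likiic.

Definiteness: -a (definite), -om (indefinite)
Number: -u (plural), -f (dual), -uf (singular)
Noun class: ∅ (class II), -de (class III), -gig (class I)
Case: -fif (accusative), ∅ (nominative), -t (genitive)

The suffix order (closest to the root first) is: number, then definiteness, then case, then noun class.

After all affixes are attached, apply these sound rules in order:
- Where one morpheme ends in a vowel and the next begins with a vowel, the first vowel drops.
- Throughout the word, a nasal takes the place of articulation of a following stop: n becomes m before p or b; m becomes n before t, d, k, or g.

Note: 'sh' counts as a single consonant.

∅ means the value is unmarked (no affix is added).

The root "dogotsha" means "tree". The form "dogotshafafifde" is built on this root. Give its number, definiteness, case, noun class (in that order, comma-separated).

Segment: dogotsha-f-a-fif-de.
number: -f → dual.
definiteness: -a → definite.
case: -fif → accusative.
noun class: -de → class III.

dual, definite, accusative, class III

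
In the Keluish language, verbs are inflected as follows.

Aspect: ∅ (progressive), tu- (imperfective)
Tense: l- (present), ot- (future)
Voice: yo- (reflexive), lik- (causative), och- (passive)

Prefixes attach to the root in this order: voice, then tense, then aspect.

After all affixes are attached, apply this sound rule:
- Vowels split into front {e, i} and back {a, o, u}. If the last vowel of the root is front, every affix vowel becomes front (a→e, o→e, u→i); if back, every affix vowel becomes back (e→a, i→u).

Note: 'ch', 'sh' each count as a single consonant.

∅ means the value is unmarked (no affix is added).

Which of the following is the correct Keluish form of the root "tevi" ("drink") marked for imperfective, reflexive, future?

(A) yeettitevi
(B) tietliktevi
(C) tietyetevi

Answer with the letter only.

C

Attach voice reflexive yo- → yotevi.
Attach tense future ot- → otyotevi.
Attach aspect imperfective tu- → tuotyotevi.
Apply vowel harmony: tuotyotevi → tietyetevi.
So the correct form is tietyetevi, option (C).
(B) tietliktevi is wrong: it uses causative instead of reflexive for voice.
(A) yeettitevi is wrong: it has the affixes in the wrong order.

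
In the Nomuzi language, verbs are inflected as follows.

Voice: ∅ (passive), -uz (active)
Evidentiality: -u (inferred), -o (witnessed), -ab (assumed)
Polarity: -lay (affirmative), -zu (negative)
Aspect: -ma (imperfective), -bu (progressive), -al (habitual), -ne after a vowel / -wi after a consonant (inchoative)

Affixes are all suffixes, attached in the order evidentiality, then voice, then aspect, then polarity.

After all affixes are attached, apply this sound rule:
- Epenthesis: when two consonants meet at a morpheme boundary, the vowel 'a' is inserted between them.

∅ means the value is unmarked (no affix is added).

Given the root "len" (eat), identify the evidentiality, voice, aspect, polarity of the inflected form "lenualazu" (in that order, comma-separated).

inferred, passive, habitual, negative

Segment: len-u-al-zu.
evidentiality: -u → inferred.
voice: ∅ → passive.
aspect: -al → habitual.
polarity: -zu → negative.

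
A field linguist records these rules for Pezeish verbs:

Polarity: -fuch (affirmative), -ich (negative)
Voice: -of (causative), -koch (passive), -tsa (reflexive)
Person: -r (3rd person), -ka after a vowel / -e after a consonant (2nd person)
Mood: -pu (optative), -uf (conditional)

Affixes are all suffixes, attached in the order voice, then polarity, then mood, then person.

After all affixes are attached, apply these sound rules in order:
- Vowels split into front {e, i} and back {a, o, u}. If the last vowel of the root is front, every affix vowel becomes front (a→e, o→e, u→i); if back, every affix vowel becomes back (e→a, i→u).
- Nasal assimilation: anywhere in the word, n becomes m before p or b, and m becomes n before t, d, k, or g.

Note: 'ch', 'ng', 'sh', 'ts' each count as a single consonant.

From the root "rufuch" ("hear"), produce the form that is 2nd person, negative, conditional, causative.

Attach voice causative -of → rufuchof.
Attach polarity negative -ich → rufuchofich.
Attach mood conditional -uf → rufuchofichuf.
Attach person 2nd person -e (after consonant 'f') → rufuchofichufe.
Apply vowel harmony: rufuchofichufe → rufuchofuchufa.
Nasal assimilation: no change.

rufuchofuchufa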